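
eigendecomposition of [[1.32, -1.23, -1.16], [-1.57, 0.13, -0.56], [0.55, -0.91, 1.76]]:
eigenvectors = [[-0.53+0.00j, 0.05-0.54j, (0.05+0.54j)], [(-0.83+0j), 0.30+0.31j, (0.3-0.31j)], [(-0.17+0j), (-0.72+0j), -0.72-0.00j]]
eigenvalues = [(-0.98+0j), (2.1+0.81j), (2.1-0.81j)]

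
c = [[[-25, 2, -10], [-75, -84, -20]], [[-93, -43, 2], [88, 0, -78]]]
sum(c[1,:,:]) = -124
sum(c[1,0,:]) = -134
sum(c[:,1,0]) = 13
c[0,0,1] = 2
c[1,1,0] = 88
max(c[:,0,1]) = 2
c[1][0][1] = -43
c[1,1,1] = 0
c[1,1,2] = -78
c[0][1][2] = -20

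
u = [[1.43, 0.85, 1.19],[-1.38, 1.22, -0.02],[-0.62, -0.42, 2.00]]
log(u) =[[0.71, 0.57, 0.56], [-0.8, 0.48, 0.23], [-0.37, -0.13, 0.81]]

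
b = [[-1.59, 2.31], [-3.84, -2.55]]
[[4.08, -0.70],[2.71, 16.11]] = b @ [[-1.29, -2.74], [0.88, -2.19]]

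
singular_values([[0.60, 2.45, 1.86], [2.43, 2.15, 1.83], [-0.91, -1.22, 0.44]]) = [4.83, 1.38, 1.0]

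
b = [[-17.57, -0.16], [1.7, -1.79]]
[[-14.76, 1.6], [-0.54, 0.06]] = b @ [[0.83,-0.09],[1.09,-0.12]]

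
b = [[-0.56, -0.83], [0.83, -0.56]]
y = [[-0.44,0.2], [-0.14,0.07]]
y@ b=[[0.41,0.25],[0.14,0.08]]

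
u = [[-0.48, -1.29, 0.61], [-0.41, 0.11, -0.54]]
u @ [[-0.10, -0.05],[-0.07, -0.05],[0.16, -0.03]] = [[0.24, 0.07], [-0.05, 0.03]]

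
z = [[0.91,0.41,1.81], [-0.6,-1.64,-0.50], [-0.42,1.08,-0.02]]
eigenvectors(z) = [[(0.83+0j), (0.83-0j), -0.25+0.00j], [-0.20-0.01j, (-0.2+0.01j), (-0.82+0j)], [(-0.2+0.48j), -0.20-0.48j, (0.52+0j)]]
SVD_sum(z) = [[0.71, 1.16, 1.20],[-0.63, -1.03, -1.07],[0.2, 0.33, 0.34]] + [[0.32,-0.75,0.54], [0.26,-0.61,0.43], [-0.32,0.75,-0.54]] + [[-0.12, -0.00, 0.07], [-0.23, -0.0, 0.13], [-0.3, -0.00, 0.18]]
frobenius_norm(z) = 2.99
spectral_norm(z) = 2.48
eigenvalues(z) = [(0.38+1.03j), (0.38-1.03j), (-1.51+0j)]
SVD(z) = [[-0.73, -0.61, 0.3], [0.65, -0.5, 0.58], [-0.21, 0.61, 0.76]] @ diag([2.4834959211770298, 1.5925620300097054, 0.4594498776454535]) @ [[-0.39, -0.64, -0.66], [-0.33, 0.77, -0.55], [-0.86, -0.00, 0.51]]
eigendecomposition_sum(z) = [[(0.51+0.35j), 0.42-0.33j, 0.91-0.34j], [-0.12-0.10j, -0.11+0.07j, (-0.23+0.07j)], [(-0.32+0.21j), 0.09+0.32j, (-0.02+0.6j)]] + [[0.51-0.35j,  0.42+0.33j,  0.91+0.34j], [(-0.12+0.1j),  -0.11-0.07j,  -0.23-0.07j], [-0.32-0.21j,  (0.09-0.32j),  -0.02-0.60j]] + [[-0.11-0.00j, -0.44-0.00j, -0.01-0.00j], [(-0.36-0j), (-1.42-0j), -0.04-0.00j], [(0.23+0j), (0.91+0j), (0.03+0j)]]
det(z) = -1.82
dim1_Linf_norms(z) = [1.81, 1.64, 1.08]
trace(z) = -0.75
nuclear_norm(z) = 4.54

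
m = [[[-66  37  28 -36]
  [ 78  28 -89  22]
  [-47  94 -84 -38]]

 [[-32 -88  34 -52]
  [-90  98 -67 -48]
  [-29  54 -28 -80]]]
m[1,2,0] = -29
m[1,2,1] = 54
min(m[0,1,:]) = -89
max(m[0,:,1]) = 94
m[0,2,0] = -47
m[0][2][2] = -84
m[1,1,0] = -90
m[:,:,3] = [[-36, 22, -38], [-52, -48, -80]]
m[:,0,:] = [[-66, 37, 28, -36], [-32, -88, 34, -52]]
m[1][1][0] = -90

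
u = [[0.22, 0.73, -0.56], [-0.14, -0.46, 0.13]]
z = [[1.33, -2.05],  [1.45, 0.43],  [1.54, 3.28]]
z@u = [[0.58, 1.91, -1.01],[0.26, 0.86, -0.76],[-0.12, -0.38, -0.44]]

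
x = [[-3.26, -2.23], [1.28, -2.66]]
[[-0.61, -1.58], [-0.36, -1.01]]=x @ [[0.07, 0.17], [0.17, 0.46]]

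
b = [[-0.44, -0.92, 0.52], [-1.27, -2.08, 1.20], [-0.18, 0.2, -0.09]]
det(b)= 0.000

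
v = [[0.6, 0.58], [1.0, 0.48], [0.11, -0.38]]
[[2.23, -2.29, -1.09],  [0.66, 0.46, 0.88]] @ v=[[-1.07, 0.61],[0.95, 0.27]]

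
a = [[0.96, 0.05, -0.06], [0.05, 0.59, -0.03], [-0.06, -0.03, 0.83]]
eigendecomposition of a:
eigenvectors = [[0.92,0.38,-0.12],[0.14,-0.04,0.99],[-0.37,0.93,0.09]]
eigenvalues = [0.99, 0.81, 0.58]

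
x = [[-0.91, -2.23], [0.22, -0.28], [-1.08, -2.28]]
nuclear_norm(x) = 3.82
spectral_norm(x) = 3.49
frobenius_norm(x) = 3.51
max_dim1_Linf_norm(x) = 2.28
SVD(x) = [[-0.69, -0.18], [-0.05, -0.96], [-0.72, 0.23]] @ diag([3.490675604072793, 0.3283044732120465]) @ [[0.4, 0.92], [-0.92, 0.40]]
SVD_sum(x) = [[-0.96, -2.21], [-0.07, -0.15], [-1.01, -2.31]] + [[0.05, -0.02], [0.29, -0.13], [-0.07, 0.03]]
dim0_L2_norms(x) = [1.43, 3.2]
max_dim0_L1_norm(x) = 4.79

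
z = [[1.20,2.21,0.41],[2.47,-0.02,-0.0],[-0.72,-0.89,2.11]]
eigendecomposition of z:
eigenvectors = [[0.59+0.00j, -0.24-0.26j, (-0.24+0.26j)], [-0.80+0.00j, -0.26-0.21j, (-0.26+0.21j)], [-0.07+0.00j, (0.88+0j), 0.88-0.00j]]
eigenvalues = [(-1.84+0j), (2.57+0.42j), (2.57-0.42j)]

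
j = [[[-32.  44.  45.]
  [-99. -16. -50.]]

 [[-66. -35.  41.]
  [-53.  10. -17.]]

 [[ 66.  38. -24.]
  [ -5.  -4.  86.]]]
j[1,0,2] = 41.0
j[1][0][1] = -35.0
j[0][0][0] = -32.0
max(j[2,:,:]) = 86.0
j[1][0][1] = -35.0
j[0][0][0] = -32.0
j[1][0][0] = -66.0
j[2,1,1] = -4.0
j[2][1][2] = 86.0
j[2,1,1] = -4.0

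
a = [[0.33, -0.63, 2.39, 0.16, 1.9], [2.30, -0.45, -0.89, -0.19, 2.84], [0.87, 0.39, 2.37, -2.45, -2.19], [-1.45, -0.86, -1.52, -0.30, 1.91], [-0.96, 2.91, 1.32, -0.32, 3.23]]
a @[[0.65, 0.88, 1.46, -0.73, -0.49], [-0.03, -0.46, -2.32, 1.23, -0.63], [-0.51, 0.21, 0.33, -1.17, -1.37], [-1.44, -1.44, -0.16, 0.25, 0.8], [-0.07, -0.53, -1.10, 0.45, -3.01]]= [[-1.35, -0.16, 0.62, -2.92, -8.63], [2.04, 0.81, 1.01, 0.04, -8.32], [3.03, 5.77, 3.95, -4.53, 0.71], [0.16, -1.78, -2.68, 2.56, -2.65], [-1.15, -3.16, -11.22, 4.11, -13.15]]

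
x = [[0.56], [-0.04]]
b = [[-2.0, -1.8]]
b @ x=[[-1.05]]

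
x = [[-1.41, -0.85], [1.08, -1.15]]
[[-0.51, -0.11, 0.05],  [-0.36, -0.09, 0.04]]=x @[[0.11, 0.02, -0.01],  [0.42, 0.1, -0.04]]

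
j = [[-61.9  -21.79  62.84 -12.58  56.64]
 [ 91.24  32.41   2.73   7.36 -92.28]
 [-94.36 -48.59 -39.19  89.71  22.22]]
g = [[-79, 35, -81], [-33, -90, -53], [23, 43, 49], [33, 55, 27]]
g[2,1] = 43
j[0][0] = -61.9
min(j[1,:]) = -92.28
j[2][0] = -94.36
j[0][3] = -12.58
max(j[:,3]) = 89.71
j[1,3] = 7.36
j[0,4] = 56.64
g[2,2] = 49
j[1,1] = 32.41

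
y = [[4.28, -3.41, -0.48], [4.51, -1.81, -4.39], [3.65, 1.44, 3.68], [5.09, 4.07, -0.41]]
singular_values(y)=[8.96, 6.77, 4.31]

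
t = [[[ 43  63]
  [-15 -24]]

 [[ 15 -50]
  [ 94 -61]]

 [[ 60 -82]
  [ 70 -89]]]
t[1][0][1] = -50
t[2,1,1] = -89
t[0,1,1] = -24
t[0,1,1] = -24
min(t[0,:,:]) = -24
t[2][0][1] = -82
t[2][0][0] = 60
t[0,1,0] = -15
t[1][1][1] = -61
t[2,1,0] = 70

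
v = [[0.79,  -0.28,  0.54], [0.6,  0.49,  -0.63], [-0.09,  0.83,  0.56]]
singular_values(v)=[1.01, 1.0, 1.0]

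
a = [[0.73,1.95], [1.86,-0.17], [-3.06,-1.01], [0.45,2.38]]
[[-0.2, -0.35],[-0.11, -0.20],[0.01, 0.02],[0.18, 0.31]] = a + [[-0.93, -2.3], [-1.97, -0.03], [3.07, 1.03], [-0.27, -2.07]]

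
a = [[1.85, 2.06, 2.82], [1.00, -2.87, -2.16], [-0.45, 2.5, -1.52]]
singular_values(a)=[5.05, 3.17, 1.66]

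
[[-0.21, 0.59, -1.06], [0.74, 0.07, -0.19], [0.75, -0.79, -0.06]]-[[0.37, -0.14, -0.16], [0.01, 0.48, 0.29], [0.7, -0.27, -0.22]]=[[-0.58, 0.73, -0.90],[0.73, -0.41, -0.48],[0.05, -0.52, 0.16]]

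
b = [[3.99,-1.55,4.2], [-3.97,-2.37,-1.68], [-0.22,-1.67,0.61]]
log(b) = [[(0.79+0.85j), (-1.07+0.96j), (2.25-2.34j)], [(0.36+1.24j), (1.91+2.62j), -1.74+1.26j], [1.03-0.33j, (1.14+0.14j), -1.23+2.81j]]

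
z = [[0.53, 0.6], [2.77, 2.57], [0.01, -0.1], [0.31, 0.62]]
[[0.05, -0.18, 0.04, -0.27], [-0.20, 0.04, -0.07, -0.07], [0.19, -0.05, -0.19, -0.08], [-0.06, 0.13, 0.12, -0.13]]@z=[[-0.56, -0.60], [-0.02, -0.05], [-0.06, -0.05], [0.29, 0.21]]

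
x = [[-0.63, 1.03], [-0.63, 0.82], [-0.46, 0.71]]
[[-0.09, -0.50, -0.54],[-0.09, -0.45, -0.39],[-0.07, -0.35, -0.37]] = x@ [[0.15,0.41,-0.30], [-0.00,-0.23,-0.71]]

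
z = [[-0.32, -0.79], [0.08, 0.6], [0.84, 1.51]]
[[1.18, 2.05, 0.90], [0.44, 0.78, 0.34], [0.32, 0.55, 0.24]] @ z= [[0.54, 1.66], [0.21, 0.63], [0.14, 0.44]]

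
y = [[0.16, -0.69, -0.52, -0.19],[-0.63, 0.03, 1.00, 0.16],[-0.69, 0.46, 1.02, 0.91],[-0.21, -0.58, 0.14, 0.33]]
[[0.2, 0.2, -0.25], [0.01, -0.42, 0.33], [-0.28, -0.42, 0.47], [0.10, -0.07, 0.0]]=y @ [[0.18, 0.09, -0.16], [-0.31, 0.01, 0.15], [0.16, -0.37, 0.21], [-0.19, 0.02, 0.08]]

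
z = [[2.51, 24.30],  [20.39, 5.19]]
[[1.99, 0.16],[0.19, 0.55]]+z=[[4.5, 24.46], [20.58, 5.74]]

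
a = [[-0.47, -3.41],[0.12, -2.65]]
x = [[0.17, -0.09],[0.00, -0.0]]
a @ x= [[-0.08,0.04], [0.02,-0.01]]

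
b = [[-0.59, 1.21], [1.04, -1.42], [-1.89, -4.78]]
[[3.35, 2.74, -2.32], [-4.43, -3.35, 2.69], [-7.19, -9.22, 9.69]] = b @ [[-1.43,-0.38,-0.12],[2.07,2.08,-1.98]]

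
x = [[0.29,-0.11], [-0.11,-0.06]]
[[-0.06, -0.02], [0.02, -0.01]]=x @ [[-0.17,  0.01], [0.06,  0.21]]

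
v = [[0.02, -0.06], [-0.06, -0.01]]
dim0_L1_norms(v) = [0.08, 0.07]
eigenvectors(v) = [[0.79, 0.62],[-0.62, 0.79]]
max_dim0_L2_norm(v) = 0.06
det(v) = -0.00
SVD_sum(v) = [[0.04, -0.03], [-0.03, 0.03]] + [[-0.02,-0.03], [-0.03,-0.04]]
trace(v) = 0.01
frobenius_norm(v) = 0.09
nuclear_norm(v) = 0.12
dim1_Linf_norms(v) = [0.06, 0.06]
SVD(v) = [[-0.79,0.62], [0.62,0.79]] @ diag([0.06684658438426491, 0.0568465843842649]) @ [[-0.79, 0.62], [-0.62, -0.79]]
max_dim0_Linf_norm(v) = 0.06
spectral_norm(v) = 0.07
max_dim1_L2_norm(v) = 0.06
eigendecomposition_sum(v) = [[0.04,-0.03], [-0.03,0.03]] + [[-0.02, -0.03], [-0.03, -0.04]]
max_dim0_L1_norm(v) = 0.08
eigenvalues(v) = [0.07, -0.06]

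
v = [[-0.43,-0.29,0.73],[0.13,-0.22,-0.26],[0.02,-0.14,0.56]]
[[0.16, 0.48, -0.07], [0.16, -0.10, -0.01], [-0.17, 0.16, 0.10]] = v @ [[-0.69, -0.56, 0.42], [-0.62, -0.19, 0.06], [-0.43, 0.25, 0.18]]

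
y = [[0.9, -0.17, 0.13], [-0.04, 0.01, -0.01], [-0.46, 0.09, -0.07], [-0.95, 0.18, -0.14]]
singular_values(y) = [1.43, 0.01, 0.0]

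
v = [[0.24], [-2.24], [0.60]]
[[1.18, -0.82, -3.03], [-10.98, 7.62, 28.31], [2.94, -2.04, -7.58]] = v@[[4.90, -3.4, -12.64]]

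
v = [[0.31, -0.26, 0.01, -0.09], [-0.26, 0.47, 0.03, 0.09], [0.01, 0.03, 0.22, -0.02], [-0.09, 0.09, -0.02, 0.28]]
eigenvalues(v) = [0.7, 0.11, 0.21, 0.26]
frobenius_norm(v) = 0.78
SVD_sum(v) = [[0.23, -0.31, -0.01, -0.12], [-0.31, 0.41, 0.01, 0.15], [-0.01, 0.01, 0.00, 0.00], [-0.12, 0.15, 0.00, 0.06]] + [[0.0,  0.00,  0.0,  -0.01], [0.00,  0.02,  0.04,  -0.06], [0.00,  0.04,  0.08,  -0.11], [-0.01,  -0.06,  -0.11,  0.16]] + [[0.01, -0.00, 0.03, 0.02], [-0.0, 0.0, -0.01, -0.01], [0.03, -0.01, 0.13, 0.09], [0.02, -0.01, 0.09, 0.06]] + [[0.07,  0.05,  -0.02,  0.01], [0.05,  0.04,  -0.01,  0.01], [-0.02,  -0.01,  0.00,  -0.0], [0.01,  0.01,  -0.00,  0.00]]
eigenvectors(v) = [[-0.58, 0.79, -0.2, -0.03], [0.77, 0.57, 0.08, -0.29], [0.02, -0.21, -0.80, -0.56], [0.29, 0.09, -0.56, 0.77]]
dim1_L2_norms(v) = [0.41, 0.55, 0.22, 0.31]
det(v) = 0.00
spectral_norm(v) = 0.70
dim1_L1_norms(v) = [0.67, 0.85, 0.28, 0.48]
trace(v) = 1.28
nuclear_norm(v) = 1.28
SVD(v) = [[-0.58, -0.03, 0.2, 0.79],[0.77, -0.29, -0.08, 0.57],[0.02, -0.56, 0.80, -0.21],[0.29, 0.77, 0.56, 0.09]] @ diag([0.7000931336166754, 0.26381944260354834, 0.20554779714194366, 0.1105396266378327]) @ [[-0.58, 0.77, 0.02, 0.29], [-0.03, -0.29, -0.56, 0.77], [0.20, -0.08, 0.8, 0.56], [0.79, 0.57, -0.21, 0.09]]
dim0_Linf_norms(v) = [0.31, 0.47, 0.22, 0.28]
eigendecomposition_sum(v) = [[0.23, -0.31, -0.01, -0.12], [-0.31, 0.41, 0.01, 0.15], [-0.01, 0.01, 0.0, 0.00], [-0.12, 0.15, 0.00, 0.06]] + [[0.07, 0.05, -0.02, 0.01], [0.05, 0.04, -0.01, 0.01], [-0.02, -0.01, 0.00, -0.0], [0.01, 0.01, -0.00, 0.0]] + [[0.01, -0.00, 0.03, 0.02],[-0.00, 0.00, -0.01, -0.01],[0.03, -0.01, 0.13, 0.09],[0.02, -0.01, 0.09, 0.06]] + [[0.0, 0.00, 0.00, -0.01], [0.00, 0.02, 0.04, -0.06], [0.00, 0.04, 0.08, -0.11], [-0.01, -0.06, -0.11, 0.16]]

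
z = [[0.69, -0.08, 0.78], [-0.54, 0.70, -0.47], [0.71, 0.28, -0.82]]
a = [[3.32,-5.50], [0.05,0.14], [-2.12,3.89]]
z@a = [[0.63, -0.77], [-0.76, 1.24], [4.11, -7.06]]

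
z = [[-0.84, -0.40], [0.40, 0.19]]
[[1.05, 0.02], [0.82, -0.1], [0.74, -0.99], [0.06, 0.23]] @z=[[-0.87, -0.42], [-0.73, -0.35], [-1.02, -0.48], [0.04, 0.02]]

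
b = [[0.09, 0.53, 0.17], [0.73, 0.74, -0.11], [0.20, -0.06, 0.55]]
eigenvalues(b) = [-0.33, 1.12, 0.59]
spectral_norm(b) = 1.14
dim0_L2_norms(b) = [0.76, 0.91, 0.59]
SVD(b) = [[-0.41,0.18,-0.89], [-0.91,-0.16,0.39], [-0.07,0.97,0.23]] @ diag([1.1384496423845487, 0.5950467330319994, 0.32626951629356565]) @ [[-0.63, -0.78, -0.01],  [0.16, -0.14, 0.98],  [0.76, -0.61, -0.21]]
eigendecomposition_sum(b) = [[-0.23, 0.12, 0.06], [0.16, -0.08, -0.04], [0.06, -0.03, -0.02]] + [[0.31, 0.43, 0.01], [0.58, 0.81, 0.02], [0.05, 0.07, 0.0]] + [[0.02,  -0.02,  0.1], [-0.01,  0.01,  -0.08], [0.09,  -0.09,  0.57]]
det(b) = -0.22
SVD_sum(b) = [[0.30, 0.37, 0.00], [0.65, 0.8, 0.01], [0.05, 0.07, 0.00]] + [[0.02, -0.01, 0.10], [-0.01, 0.01, -0.09], [0.09, -0.08, 0.56]] + [[-0.22, 0.18, 0.06],  [0.1, -0.08, -0.03],  [0.06, -0.05, -0.02]]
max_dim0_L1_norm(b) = 1.33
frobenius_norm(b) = 1.33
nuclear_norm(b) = 2.06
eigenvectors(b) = [[0.80, -0.47, 0.18], [-0.56, -0.88, -0.15], [-0.22, -0.07, 0.97]]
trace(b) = 1.38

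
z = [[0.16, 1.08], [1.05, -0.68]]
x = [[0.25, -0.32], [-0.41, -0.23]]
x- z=[[0.09, -1.40], [-1.46, 0.45]]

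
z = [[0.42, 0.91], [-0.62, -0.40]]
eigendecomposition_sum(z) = [[0.21+0.31j, (0.46-0.01j)], [-0.31+0.00j, -0.20+0.32j]] + [[(0.21-0.31j),(0.46+0.01j)],  [(-0.31-0j),-0.20-0.32j]]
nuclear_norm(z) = 1.53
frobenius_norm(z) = 1.24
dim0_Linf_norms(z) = [0.62, 0.91]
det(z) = 0.40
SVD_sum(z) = [[0.57,0.8], [-0.4,-0.56]] + [[-0.15, 0.11], [-0.22, 0.16]]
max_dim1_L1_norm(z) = 1.33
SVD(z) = [[-0.82,0.57], [0.57,0.82]] @ diag([1.1999503989665872, 0.33018031440400575]) @ [[-0.58,-0.81], [-0.81,0.58]]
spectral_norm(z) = 1.20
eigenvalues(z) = [(0.01+0.63j), (0.01-0.63j)]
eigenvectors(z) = [[0.77+0.00j, (0.77-0j)], [(-0.35+0.53j), (-0.35-0.53j)]]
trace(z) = 0.02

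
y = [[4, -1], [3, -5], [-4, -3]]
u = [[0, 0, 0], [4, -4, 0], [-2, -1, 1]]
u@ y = [[0, 0], [4, 16], [-15, 4]]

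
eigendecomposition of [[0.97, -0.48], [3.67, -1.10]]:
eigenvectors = [[(0.27+0.21j), 0.27-0.21j], [(0.94+0j), 0.94-0.00j]]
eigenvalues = [(-0.07+0.83j), (-0.07-0.83j)]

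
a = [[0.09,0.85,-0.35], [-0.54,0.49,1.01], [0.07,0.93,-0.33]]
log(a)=[[-9.61-1.65j, (-0.18-1.82j), (8.66+3.77j)], [-1.04+0.75j, -0.21+0.83j, (1.07-1.71j)], [-4.54-1.74j, (0.02-1.92j), (3.91+3.97j)]]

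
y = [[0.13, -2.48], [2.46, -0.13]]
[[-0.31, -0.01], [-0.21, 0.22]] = y @ [[-0.08,0.09], [0.12,0.01]]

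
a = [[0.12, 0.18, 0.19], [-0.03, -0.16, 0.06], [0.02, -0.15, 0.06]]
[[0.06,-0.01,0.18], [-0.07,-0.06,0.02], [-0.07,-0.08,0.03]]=a @ [[-0.22, -0.56, 0.19], [0.46, 0.44, 0.10], [0.02, -0.12, 0.74]]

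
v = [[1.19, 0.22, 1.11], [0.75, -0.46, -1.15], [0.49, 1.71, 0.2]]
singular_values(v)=[2.11, 1.35, 1.32]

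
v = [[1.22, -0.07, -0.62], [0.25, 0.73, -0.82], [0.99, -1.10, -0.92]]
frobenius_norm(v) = 2.49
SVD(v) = [[-0.60,-0.28,-0.75], [-0.19,-0.86,0.47], [-0.78,0.42,0.47]] @ diag([2.125574124724482, 1.189746224096847, 0.4984361168184403]) @ [[-0.73, 0.36, 0.58], [-0.11, -0.90, 0.41], [-0.68, -0.23, -0.7]]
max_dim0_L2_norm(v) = 1.59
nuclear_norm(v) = 3.81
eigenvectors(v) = [[(0.25+0j), (0.78+0j), (0.78-0j)], [0.37+0.00j, 0.39+0.40j, 0.39-0.40j], [(0.9+0j), 0.15-0.24j, 0.15+0.24j]]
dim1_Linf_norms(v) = [1.22, 0.82, 1.1]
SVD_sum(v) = [[0.93, -0.46, -0.75],[0.29, -0.14, -0.23],[1.20, -0.59, -0.97]] + [[0.04, 0.3, -0.14], [0.12, 0.93, -0.42], [-0.06, -0.46, 0.21]] + [[0.25, 0.09, 0.26], [-0.16, -0.05, -0.16], [-0.16, -0.05, -0.16]]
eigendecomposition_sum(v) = [[(0.14-0j), (-0.16+0j), (-0.28+0j)], [(0.2-0j), -0.24+0.00j, -0.41+0.00j], [0.49-0.00j, -0.58+0.00j, (-0.99+0j)]] + [[0.54+0.48j, (0.05-0.89j), -0.17+0.23j], [0.02+0.52j, (0.48-0.42j), -0.21+0.03j], [0.25-0.07j, -0.26-0.19j, (0.04+0.1j)]] + [[(0.54-0.48j), 0.05+0.89j, (-0.17-0.23j)], [0.02-0.52j, (0.48+0.42j), -0.21-0.03j], [0.25+0.07j, -0.26+0.19j, 0.04-0.10j]]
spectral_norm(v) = 2.13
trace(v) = 1.03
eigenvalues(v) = [(-1.09+0j), (1.06+0.15j), (1.06-0.15j)]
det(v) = -1.26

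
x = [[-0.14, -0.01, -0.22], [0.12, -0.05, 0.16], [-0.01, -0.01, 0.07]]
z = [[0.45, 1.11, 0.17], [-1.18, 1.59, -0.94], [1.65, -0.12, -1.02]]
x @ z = [[-0.41, -0.14, 0.21],[0.38, 0.03, -0.10],[0.12, -0.04, -0.06]]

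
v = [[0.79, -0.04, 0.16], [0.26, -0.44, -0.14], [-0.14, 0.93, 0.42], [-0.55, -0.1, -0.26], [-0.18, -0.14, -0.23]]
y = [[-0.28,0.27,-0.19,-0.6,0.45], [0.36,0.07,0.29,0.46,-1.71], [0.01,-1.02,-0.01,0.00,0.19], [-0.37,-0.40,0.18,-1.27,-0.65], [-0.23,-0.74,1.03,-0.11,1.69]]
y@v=[[0.12, -0.29, -0.11], [0.32, 0.42, 0.44], [-0.29, 0.41, 0.1], [0.39, 0.58, 0.55], [-0.76, 1.07, 0.14]]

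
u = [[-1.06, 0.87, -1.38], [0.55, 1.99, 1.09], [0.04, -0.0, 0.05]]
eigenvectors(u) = [[-0.26, -0.99, -0.82], [-0.97, 0.16, -0.09], [-0.0, 0.03, 0.57]]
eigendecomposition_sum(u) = [[0.1, 0.55, 0.22],[0.36, 2.04, 0.83],[0.00, 0.01, 0.0]] + [[-1.16, 0.32, -1.61], [0.19, -0.05, 0.26], [0.04, -0.01, 0.05]] + [[0.00, -0.0, 0.01], [0.0, -0.0, 0.00], [-0.0, 0.00, -0.01]]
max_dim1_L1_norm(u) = 3.63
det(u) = 0.02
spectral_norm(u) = 2.35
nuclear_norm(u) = 4.28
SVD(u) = [[-0.2, -0.98, 0.03], [0.98, -0.20, -0.01], [0.02, 0.03, 1.0]] @ diag([2.350588870939458, 1.9272818917327594, 0.004058277289339281]) @ [[0.32, 0.75, 0.57], [0.48, -0.65, 0.59], [0.82, 0.09, -0.57]]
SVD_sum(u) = [[-0.15, -0.36, -0.27],[0.74, 1.74, 1.32],[0.01, 0.03, 0.02]] + [[-0.91,1.23,-1.11], [-0.19,0.25,-0.23], [0.02,-0.03,0.03]] + [[0.00, 0.0, -0.0], [-0.0, -0.00, 0.00], [0.0, 0.00, -0.0]]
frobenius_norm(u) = 3.04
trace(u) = 0.98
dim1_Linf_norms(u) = [1.38, 1.99, 0.05]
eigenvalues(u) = [2.14, -1.16, -0.01]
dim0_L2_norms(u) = [1.19, 2.17, 1.76]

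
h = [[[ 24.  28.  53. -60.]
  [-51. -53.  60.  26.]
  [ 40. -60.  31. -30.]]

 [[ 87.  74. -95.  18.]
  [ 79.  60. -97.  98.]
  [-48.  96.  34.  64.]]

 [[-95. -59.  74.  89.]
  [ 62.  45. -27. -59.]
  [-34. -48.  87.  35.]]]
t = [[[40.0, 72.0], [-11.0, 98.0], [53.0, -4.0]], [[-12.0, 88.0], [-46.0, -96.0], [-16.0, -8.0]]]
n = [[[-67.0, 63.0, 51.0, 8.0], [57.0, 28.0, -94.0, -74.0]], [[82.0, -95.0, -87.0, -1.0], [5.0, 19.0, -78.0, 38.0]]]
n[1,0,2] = -87.0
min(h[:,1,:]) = -97.0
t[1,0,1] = 88.0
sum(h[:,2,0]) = -42.0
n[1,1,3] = 38.0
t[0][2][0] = 53.0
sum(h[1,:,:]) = 370.0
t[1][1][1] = -96.0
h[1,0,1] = 74.0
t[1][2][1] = -8.0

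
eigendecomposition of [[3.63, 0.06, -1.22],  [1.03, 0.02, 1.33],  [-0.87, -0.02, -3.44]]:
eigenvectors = [[0.97, 0.16, -0.02], [0.22, -0.38, 1.00], [-0.12, 0.91, -0.0]]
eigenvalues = [3.79, -3.58, 0.0]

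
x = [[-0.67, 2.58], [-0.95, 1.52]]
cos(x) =[[2.1, -1.3], [0.48, 0.99]]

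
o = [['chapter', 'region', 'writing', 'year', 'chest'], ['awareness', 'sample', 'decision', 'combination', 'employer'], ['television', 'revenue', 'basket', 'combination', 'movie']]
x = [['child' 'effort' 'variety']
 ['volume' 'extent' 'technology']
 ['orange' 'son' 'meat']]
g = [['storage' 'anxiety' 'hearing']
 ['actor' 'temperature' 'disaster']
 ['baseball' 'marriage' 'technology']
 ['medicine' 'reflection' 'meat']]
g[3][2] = 'meat'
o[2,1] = 'revenue'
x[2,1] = 'son'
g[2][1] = 'marriage'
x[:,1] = ['effort', 'extent', 'son']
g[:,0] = ['storage', 'actor', 'baseball', 'medicine']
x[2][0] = 'orange'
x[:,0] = ['child', 'volume', 'orange']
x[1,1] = 'extent'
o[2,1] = 'revenue'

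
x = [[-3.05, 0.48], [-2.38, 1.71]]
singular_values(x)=[4.14, 0.98]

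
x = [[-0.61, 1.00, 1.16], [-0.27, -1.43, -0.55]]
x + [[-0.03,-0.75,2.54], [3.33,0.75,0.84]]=[[-0.64, 0.25, 3.7], [3.06, -0.68, 0.29]]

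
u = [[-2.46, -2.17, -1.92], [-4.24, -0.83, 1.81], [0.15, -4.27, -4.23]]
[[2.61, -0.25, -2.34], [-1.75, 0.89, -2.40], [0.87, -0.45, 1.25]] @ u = [[-5.71, 4.54, 4.43], [0.17, 13.31, 15.12], [-0.04, -6.85, -7.77]]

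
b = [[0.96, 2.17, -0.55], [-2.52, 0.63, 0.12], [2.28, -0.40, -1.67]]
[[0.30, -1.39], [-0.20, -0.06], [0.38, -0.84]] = b @ [[0.09, -0.07], [0.07, -0.48], [-0.12, 0.52]]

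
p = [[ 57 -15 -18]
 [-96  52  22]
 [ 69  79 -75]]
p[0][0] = 57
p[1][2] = 22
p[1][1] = 52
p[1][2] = 22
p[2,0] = 69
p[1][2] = 22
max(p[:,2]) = 22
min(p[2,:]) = -75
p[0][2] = -18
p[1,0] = -96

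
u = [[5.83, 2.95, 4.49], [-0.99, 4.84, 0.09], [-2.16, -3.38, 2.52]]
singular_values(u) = [8.32, 5.58, 3.05]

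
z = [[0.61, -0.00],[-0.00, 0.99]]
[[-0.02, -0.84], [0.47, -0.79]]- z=[[-0.63, -0.84], [0.47, -1.78]]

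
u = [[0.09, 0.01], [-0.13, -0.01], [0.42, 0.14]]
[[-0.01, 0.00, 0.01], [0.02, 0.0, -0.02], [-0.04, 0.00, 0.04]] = u @ [[-0.16, -0.00, 0.17],[0.22, 0.00, -0.24]]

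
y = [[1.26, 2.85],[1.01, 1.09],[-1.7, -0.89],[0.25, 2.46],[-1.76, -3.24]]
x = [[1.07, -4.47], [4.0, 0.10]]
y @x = [[12.75, -5.35], [5.44, -4.41], [-5.38, 7.51], [10.11, -0.87], [-14.84, 7.54]]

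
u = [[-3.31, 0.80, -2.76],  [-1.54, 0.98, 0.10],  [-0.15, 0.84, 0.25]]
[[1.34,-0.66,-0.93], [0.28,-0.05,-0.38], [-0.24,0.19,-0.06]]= u @ [[-0.4, 0.19, 0.22], [-0.33, 0.24, -0.05], [-0.1, 0.08, 0.06]]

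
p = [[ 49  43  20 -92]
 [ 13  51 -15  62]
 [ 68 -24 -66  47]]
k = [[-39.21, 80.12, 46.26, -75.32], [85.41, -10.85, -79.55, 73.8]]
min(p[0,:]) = -92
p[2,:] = [68, -24, -66, 47]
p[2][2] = -66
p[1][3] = 62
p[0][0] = 49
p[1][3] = 62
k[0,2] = 46.26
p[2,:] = [68, -24, -66, 47]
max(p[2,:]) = 68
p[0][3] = -92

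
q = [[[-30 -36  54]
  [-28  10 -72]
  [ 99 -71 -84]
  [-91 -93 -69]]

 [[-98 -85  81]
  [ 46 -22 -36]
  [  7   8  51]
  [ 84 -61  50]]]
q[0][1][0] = -28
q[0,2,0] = 99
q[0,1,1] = 10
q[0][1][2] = -72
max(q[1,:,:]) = 84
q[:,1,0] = [-28, 46]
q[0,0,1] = -36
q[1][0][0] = -98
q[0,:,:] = [[-30, -36, 54], [-28, 10, -72], [99, -71, -84], [-91, -93, -69]]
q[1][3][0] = 84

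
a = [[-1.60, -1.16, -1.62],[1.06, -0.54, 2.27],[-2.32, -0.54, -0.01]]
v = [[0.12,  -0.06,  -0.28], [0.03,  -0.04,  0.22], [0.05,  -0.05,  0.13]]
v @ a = [[0.39,  0.04,  -0.33], [-0.6,  -0.13,  -0.14], [-0.43,  -0.10,  -0.2]]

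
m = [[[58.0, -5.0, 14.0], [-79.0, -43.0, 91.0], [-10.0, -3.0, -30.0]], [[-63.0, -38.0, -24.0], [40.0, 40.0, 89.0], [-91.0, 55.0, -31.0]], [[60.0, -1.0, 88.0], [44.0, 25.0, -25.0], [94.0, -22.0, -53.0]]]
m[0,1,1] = -43.0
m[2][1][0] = 44.0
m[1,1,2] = 89.0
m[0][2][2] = -30.0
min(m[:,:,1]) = -43.0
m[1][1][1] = 40.0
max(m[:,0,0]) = 60.0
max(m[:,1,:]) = 91.0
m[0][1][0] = -79.0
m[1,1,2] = 89.0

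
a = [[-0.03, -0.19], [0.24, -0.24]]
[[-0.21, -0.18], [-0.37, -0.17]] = a @ [[-0.39, 0.2], [1.17, 0.89]]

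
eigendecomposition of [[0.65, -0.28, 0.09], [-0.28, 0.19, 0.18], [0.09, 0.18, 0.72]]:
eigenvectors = [[-0.41, -0.86, -0.31], [-0.87, 0.27, 0.41], [0.27, -0.44, 0.85]]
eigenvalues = [0.0, 0.78, 0.77]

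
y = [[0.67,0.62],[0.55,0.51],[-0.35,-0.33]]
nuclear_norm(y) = 1.28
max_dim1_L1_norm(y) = 1.29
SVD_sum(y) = [[0.67, 0.62],[0.55, 0.51],[-0.35, -0.33]] + [[0.00, -0.0],[0.0, -0.00],[0.00, -0.00]]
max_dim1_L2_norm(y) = 0.91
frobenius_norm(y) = 1.28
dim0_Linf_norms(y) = [0.67, 0.62]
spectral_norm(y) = 1.28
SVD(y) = [[-0.72, 0.38],  [-0.59, 0.12],  [0.38, 0.92]] @ diag([1.2756503588754946, 0.004020186665023158]) @ [[-0.73, -0.68], [0.68, -0.73]]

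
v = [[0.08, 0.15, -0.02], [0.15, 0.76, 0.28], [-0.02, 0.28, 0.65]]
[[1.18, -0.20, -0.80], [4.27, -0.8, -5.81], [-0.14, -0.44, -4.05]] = v @ [[2.6, -1.61, 2.16], [6.12, -0.56, -6.89], [-2.77, -0.49, -3.19]]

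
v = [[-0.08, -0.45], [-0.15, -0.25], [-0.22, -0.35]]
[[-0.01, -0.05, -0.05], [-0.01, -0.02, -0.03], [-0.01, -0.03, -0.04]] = v @ [[0.0, -0.0, 0.0], [0.03, 0.1, 0.12]]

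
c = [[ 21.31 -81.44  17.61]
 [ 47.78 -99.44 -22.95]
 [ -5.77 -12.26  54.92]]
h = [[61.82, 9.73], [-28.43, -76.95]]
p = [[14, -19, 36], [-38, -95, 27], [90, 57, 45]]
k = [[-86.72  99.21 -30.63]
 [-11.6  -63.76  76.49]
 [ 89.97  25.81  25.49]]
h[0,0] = 61.82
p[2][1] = 57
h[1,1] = -76.95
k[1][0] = -11.6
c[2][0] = -5.77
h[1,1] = -76.95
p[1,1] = -95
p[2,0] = 90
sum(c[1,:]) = -74.61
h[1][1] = -76.95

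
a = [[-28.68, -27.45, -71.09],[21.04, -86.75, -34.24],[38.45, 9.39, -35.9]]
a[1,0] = 21.04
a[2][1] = 9.39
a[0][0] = -28.68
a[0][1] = -27.45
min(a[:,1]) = -86.75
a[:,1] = [-27.45, -86.75, 9.39]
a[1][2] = -34.24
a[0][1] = -27.45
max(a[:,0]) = 38.45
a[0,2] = -71.09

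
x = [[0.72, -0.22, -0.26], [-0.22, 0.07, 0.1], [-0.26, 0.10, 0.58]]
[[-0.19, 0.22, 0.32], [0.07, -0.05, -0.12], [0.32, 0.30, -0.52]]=x@[[-0.11, 0.25, 0.04], [-0.08, -1.15, -0.36], [0.51, 0.82, -0.82]]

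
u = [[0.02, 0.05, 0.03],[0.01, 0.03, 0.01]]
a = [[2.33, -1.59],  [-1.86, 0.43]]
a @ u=[[0.03, 0.07, 0.05],[-0.03, -0.08, -0.05]]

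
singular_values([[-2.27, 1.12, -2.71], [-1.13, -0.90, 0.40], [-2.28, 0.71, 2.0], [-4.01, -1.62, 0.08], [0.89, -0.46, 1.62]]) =[5.4, 3.86, 2.02]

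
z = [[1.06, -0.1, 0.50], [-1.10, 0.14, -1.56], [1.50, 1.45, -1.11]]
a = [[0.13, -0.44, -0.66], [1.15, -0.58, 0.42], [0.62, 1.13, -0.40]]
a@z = [[-0.37, -1.03, 1.48], [2.49, 0.41, 1.01], [-1.19, -0.48, -1.01]]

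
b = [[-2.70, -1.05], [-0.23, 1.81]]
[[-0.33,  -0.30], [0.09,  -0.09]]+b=[[-3.03, -1.35], [-0.14, 1.72]]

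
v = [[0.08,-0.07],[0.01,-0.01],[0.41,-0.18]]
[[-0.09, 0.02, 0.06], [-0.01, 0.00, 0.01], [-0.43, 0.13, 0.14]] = v @ [[-0.96,  0.42,  -0.14], [0.19,  0.23,  -1.07]]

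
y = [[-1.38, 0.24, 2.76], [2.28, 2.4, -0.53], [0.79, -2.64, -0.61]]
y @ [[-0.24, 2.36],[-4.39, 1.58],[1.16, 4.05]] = [[2.48, 8.3],[-11.7, 7.03],[10.69, -4.78]]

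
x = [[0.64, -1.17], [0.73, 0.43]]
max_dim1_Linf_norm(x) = 1.17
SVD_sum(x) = [[0.61, -1.18], [-0.02, 0.04]] + [[0.03, 0.01], [0.75, 0.39]]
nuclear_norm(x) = 2.18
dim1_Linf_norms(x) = [1.17, 0.73]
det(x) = 1.13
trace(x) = 1.07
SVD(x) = [[-1.00, 0.03], [0.03, 1.0]] @ diag([1.3340590944183268, 0.8465142246883709]) @ [[-0.46, 0.89],  [0.89, 0.46]]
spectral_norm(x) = 1.33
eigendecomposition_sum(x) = [[(0.32+0.43j), (-0.59+0.34j)], [0.36-0.21j, (0.21+0.49j)]] + [[(0.32-0.43j), (-0.59-0.34j)], [0.36+0.21j, 0.21-0.49j]]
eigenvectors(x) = [[0.78+0.00j,(0.78-0j)], [(0.07-0.62j),(0.07+0.62j)]]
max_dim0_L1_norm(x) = 1.6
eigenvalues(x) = [(0.54+0.92j), (0.54-0.92j)]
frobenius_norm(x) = 1.58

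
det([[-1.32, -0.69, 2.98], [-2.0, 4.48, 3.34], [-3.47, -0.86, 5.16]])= 18.022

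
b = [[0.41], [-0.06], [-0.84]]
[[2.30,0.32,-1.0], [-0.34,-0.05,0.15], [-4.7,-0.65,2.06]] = b @ [[5.6, 0.77, -2.45]]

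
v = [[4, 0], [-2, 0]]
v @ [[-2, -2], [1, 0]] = [[-8, -8], [4, 4]]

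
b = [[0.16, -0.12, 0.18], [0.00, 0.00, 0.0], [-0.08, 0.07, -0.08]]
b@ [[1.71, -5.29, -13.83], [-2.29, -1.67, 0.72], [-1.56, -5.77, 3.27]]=[[0.27,-1.68,-1.71], [0.0,0.00,0.0], [-0.17,0.77,0.90]]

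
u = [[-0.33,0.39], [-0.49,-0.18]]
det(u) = 0.251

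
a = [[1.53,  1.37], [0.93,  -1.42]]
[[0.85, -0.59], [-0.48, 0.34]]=a @[[0.16, -0.11], [0.44, -0.31]]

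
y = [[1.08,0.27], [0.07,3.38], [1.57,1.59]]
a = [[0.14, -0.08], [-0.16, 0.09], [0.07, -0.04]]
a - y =[[-0.94, -0.35], [-0.23, -3.29], [-1.50, -1.63]]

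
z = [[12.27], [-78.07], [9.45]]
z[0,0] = 12.27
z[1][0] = -78.07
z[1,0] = -78.07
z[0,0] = 12.27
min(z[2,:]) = 9.45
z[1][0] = -78.07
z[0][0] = 12.27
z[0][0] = 12.27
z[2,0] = 9.45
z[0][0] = 12.27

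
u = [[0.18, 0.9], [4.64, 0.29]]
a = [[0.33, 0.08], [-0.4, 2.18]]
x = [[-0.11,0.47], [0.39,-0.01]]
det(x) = -0.18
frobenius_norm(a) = 2.24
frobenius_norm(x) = 0.62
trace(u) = 0.47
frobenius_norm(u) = 4.74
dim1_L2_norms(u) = [0.92, 4.65]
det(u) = -4.12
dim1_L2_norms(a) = [0.34, 2.22]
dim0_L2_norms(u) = [4.64, 0.95]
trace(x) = -0.12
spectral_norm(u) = 4.66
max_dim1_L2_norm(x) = 0.48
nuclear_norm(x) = 0.87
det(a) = 0.75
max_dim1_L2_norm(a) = 2.22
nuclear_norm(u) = 5.54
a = u @ x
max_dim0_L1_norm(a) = 2.26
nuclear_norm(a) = 2.56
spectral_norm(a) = 2.22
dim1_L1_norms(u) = [1.08, 4.93]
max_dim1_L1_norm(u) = 4.93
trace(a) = 2.51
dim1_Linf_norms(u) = [0.9, 4.64]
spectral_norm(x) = 0.51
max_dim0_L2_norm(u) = 4.64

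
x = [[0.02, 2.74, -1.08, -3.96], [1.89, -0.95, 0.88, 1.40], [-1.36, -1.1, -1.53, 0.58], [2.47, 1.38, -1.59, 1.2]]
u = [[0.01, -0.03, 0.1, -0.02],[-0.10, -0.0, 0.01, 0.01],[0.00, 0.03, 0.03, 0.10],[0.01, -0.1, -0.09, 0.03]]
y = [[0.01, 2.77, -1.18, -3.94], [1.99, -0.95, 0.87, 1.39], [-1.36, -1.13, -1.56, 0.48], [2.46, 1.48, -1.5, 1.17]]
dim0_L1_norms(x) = [5.74, 6.17, 5.08, 7.14]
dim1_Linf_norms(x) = [3.96, 1.89, 1.53, 2.47]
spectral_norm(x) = 5.34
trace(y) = -1.33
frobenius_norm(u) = 0.23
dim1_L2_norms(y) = [4.96, 2.75, 2.41, 3.44]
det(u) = -0.00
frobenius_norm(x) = 7.02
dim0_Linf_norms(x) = [2.47, 2.74, 1.59, 3.96]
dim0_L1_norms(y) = [5.82, 6.33, 5.11, 6.98]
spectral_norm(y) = 5.36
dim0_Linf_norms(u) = [0.1, 0.1, 0.1, 0.1]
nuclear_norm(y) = 12.39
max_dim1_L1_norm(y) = 7.9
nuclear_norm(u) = 0.45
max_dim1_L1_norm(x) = 7.8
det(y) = 39.51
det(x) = 35.09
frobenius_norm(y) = 7.06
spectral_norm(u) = 0.15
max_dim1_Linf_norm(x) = 3.96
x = u + y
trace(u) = 0.07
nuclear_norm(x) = 12.27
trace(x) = -1.26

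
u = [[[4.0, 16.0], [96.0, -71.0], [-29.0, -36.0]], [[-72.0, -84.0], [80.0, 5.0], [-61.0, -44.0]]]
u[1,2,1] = -44.0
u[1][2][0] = -61.0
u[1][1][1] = 5.0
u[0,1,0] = 96.0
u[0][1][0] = 96.0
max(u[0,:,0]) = 96.0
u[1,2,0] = -61.0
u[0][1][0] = 96.0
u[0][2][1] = -36.0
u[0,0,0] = 4.0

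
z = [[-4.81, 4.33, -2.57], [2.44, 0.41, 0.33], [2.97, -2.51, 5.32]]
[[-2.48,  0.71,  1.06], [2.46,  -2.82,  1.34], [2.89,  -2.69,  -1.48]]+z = [[-7.29,5.04,-1.51], [4.9,-2.41,1.67], [5.86,-5.2,3.84]]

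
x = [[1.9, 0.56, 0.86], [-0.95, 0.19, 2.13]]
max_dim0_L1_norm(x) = 2.99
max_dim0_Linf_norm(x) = 2.13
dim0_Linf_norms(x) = [1.9, 0.56, 2.13]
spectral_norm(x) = 2.34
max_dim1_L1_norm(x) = 3.32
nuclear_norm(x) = 4.50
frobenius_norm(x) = 3.18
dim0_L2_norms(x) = [2.12, 0.59, 2.3]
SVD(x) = [[0.16,  0.99], [0.99,  -0.16]] @ diag([2.3445221855580534, 2.15451055263744]) @ [[-0.27, 0.12, 0.95], [0.94, 0.24, 0.24]]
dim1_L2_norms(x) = [2.16, 2.34]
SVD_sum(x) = [[-0.10, 0.04, 0.35], [-0.63, 0.27, 2.21]] + [[2.0, 0.52, 0.51], [-0.32, -0.08, -0.08]]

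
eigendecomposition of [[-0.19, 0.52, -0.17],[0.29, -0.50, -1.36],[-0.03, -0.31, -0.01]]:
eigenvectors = [[-0.58,-0.98,-0.47], [-0.7,-0.03,0.85], [0.42,-0.20,0.24]]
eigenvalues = [0.55, -0.21, -1.05]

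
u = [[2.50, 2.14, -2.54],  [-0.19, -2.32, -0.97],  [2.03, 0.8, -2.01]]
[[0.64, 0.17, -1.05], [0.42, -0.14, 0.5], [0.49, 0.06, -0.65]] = u@[[-0.18, -0.04, -0.21], [0.01, 0.08, -0.21], [-0.42, -0.04, 0.03]]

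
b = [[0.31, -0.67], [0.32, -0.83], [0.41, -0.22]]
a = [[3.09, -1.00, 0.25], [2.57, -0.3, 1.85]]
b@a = [[-0.76, -0.11, -1.16],  [-1.14, -0.07, -1.46],  [0.70, -0.34, -0.30]]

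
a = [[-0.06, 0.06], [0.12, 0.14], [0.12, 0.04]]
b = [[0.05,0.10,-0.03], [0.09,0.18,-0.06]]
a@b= [[0.0, 0.0, -0.0], [0.02, 0.04, -0.01], [0.01, 0.02, -0.01]]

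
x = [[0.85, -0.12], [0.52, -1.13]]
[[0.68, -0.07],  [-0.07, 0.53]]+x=[[1.53, -0.19], [0.45, -0.6]]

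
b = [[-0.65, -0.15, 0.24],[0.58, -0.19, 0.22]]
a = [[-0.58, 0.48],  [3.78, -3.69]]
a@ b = [[0.66, -0.0, -0.03], [-4.60, 0.13, 0.10]]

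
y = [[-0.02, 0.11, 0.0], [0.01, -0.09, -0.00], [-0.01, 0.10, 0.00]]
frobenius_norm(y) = 0.18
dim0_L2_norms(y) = [0.02, 0.17, 0.0]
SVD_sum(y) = [[-0.02, 0.11, 0.00], [0.01, -0.09, 0.0], [-0.01, 0.1, 0.00]] + [[-0.00, -0.00, 0.00], [-0.0, -0.00, 0.00], [0.0, 0.0, 0.0]] + [[0.0, 0.0, 0.00], [0.0, 0.0, 0.0], [0.0, 0.0, 0.00]]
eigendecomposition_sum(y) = [[0.0,0.00,0.00], [0.0,0.0,0.00], [0.00,0.00,0.00]] + [[-0.01, 0.12, -0.0], [0.01, -0.09, -0.0], [-0.01, 0.1, -0.00]] + [[-0.01, -0.01, -0.00],[-0.00, -0.00, -0.0],[0.00, 0.0, -0.0]]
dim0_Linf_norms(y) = [0.02, 0.11, 0.0]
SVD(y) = [[0.64, 0.77, 0.09], [-0.52, 0.34, 0.79], [0.57, -0.55, 0.61]] @ diag([0.175377902358233, 0.006526205974844293, 0.0]) @ [[-0.13, 0.99, 0.0], [-0.99, -0.13, -0.0], [0.00, 0.00, 1.0]]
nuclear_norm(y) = 0.18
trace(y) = -0.11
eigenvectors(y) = [[0.0, 0.67, -0.95],[0.0, -0.50, -0.11],[1.0, 0.55, 0.28]]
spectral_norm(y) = 0.18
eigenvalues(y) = [0.0, -0.1, -0.01]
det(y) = 0.00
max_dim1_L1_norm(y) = 0.13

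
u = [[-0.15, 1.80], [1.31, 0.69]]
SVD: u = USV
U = [[0.85, 0.52], [0.52, -0.85]]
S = [1.98, 1.25]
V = [[0.28, 0.96],[-0.96, 0.28]]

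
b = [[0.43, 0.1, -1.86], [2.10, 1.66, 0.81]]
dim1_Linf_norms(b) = [1.86, 2.1]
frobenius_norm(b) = 3.39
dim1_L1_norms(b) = [2.39, 4.57]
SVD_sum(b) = [[-0.21, -0.17, -0.1], [2.03, 1.63, 0.99]] + [[0.64,  0.27,  -1.76],[0.07,  0.03,  -0.18]]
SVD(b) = [[-0.10,0.99], [0.99,0.10]] @ diag([2.8048452306106046, 1.8997482023470746]) @ [[0.73, 0.58, 0.36], [0.34, 0.14, -0.93]]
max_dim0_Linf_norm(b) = 2.1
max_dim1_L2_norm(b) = 2.8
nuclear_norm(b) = 4.70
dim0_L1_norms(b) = [2.53, 1.76, 2.67]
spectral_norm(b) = 2.80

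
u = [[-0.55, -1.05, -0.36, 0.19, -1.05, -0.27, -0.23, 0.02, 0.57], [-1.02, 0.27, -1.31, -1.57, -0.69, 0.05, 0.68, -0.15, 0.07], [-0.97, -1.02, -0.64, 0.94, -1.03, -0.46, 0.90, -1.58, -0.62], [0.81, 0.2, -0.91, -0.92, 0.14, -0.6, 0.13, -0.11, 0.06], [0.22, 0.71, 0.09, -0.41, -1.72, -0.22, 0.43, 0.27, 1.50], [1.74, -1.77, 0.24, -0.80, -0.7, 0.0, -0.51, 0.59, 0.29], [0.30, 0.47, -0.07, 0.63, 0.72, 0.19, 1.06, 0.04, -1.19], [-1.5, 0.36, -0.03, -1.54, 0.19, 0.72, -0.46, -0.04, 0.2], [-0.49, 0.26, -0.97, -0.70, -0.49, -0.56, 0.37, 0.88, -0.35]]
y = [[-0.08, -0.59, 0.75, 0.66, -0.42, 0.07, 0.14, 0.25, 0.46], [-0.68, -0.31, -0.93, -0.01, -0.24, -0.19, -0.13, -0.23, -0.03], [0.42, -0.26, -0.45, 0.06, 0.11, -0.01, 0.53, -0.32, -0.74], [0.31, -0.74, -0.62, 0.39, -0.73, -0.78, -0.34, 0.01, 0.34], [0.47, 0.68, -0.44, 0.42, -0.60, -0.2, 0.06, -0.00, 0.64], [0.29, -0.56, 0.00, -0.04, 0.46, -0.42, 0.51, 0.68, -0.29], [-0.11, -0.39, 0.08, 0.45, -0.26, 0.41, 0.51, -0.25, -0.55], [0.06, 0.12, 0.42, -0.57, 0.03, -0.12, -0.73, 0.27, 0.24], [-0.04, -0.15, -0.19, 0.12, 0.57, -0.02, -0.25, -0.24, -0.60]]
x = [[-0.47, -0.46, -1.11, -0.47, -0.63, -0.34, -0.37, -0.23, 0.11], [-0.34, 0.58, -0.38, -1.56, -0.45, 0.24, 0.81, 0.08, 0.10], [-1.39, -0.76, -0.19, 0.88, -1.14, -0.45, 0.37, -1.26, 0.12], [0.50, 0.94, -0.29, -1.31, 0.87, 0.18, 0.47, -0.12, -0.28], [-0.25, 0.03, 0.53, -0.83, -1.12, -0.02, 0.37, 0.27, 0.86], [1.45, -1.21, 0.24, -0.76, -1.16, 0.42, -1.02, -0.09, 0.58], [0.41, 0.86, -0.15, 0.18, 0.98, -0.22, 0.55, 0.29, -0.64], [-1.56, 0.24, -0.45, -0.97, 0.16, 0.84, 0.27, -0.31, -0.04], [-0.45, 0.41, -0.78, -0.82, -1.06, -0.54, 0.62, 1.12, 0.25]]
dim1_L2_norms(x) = [1.61, 1.99, 2.56, 2.01, 1.8, 2.67, 1.66, 2.13, 2.18]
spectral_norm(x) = 3.45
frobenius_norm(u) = 6.88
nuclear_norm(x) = 14.75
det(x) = 0.00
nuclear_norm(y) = 9.51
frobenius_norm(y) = 3.76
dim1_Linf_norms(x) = [1.11, 1.56, 1.39, 1.31, 1.12, 1.45, 0.98, 1.56, 1.12]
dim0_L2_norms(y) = [1.03, 1.42, 1.56, 1.15, 1.32, 1.02, 1.25, 0.93, 1.45]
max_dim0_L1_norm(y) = 3.89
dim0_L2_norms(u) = [2.93, 2.51, 2.02, 2.88, 2.63, 1.25, 1.81, 1.93, 2.15]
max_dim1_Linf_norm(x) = 1.56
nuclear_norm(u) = 17.32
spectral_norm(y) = 1.96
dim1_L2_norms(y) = [1.35, 1.26, 1.18, 1.6, 1.37, 1.26, 1.11, 1.09, 0.94]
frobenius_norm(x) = 6.29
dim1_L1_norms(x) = [4.19, 4.54, 6.56, 4.96, 4.28, 6.93, 4.28, 4.84, 6.05]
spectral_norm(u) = 3.65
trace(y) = -1.29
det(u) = 4.26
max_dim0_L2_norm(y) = 1.56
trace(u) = -2.89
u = y + x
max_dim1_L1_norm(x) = 6.93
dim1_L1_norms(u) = [4.29, 5.81, 8.16, 3.88, 5.57, 6.64, 4.67, 5.04, 5.07]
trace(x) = -1.60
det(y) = 0.01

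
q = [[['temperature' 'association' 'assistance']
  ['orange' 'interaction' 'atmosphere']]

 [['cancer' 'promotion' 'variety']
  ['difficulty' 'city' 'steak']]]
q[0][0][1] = 'association'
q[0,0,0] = 'temperature'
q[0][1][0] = 'orange'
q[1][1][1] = 'city'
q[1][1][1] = 'city'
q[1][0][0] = 'cancer'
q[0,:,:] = [['temperature', 'association', 'assistance'], ['orange', 'interaction', 'atmosphere']]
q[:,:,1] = [['association', 'interaction'], ['promotion', 'city']]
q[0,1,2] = 'atmosphere'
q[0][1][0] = 'orange'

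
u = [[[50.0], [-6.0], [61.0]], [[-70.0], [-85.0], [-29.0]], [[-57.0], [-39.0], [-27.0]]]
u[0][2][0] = 61.0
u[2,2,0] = -27.0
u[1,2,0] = -29.0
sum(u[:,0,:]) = -77.0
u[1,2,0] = -29.0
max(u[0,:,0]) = 61.0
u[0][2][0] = 61.0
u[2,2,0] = -27.0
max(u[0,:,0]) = 61.0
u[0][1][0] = -6.0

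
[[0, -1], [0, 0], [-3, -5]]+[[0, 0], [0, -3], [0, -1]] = [[0, -1], [0, -3], [-3, -6]]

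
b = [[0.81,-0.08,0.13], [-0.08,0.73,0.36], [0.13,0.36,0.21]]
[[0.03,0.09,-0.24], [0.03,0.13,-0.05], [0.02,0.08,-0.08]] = b @ [[0.02, 0.07, -0.21], [0.01, 0.04, 0.13], [0.08, 0.29, -0.46]]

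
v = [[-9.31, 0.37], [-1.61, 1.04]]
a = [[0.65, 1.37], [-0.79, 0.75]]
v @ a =[[-6.34, -12.48], [-1.87, -1.43]]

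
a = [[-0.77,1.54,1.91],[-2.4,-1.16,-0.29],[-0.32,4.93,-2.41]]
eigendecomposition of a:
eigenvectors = [[(0.27-0.52j), 0.27+0.52j, -0.41+0.00j], [0.30+0.37j, (0.3-0.37j), (-0.27+0j)], [0.65+0.00j, 0.65-0.00j, 0.87+0.00j]]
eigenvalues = [(-0.26+3.03j), (-0.26-3.03j), (-3.81+0j)]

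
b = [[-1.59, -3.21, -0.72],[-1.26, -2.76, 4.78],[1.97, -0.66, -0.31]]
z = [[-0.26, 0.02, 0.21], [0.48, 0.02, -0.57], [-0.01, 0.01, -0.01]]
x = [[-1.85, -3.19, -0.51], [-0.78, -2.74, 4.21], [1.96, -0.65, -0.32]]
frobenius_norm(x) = 6.64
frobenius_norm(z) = 0.82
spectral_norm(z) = 0.81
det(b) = -39.86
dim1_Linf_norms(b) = [3.21, 4.78, 1.97]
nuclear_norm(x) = 10.67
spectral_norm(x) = 5.47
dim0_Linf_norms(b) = [1.97, 3.21, 4.78]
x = z + b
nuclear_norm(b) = 11.24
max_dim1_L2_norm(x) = 5.08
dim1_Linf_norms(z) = [0.26, 0.57, 0.01]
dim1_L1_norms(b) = [5.52, 8.8, 2.94]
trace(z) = -0.25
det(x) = -35.21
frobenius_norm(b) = 7.06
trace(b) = -4.66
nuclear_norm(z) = 0.88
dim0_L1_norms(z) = [0.75, 0.05, 0.79]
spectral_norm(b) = 5.90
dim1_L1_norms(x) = [5.55, 7.73, 2.93]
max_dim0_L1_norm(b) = 6.63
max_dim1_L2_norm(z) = 0.75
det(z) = -0.00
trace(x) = -4.91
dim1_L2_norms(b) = [3.65, 5.66, 2.1]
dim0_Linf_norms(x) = [1.96, 3.19, 4.21]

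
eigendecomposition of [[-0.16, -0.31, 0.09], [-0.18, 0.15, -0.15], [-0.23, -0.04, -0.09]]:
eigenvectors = [[0.56, 0.34, 0.56],[0.45, -0.4, -0.77],[0.7, -0.85, -0.31]]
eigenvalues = [-0.3, -0.02, 0.22]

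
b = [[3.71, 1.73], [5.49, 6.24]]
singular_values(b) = [9.14, 1.49]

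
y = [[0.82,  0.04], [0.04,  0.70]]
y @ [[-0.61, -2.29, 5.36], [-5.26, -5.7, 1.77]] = [[-0.71, -2.11, 4.47],[-3.71, -4.08, 1.45]]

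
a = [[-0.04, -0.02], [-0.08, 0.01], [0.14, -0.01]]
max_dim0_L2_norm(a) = 0.17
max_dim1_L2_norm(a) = 0.14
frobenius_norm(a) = 0.17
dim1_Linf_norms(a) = [0.04, 0.08, 0.14]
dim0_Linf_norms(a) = [0.14, 0.02]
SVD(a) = [[-0.23, 0.96], [-0.48, -0.25], [0.84, 0.12]] @ diag([0.1663502283183997, 0.022969578542417466]) @ [[1.00, -0.05], [-0.05, -1.00]]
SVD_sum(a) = [[-0.04, 0.0],[-0.08, 0.00],[0.14, -0.01]] + [[-0.00, -0.02], [0.0, 0.01], [-0.0, -0.00]]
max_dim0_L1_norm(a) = 0.26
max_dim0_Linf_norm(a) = 0.14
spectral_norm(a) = 0.17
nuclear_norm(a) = 0.19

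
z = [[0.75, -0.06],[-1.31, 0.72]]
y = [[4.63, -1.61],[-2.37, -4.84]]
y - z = [[3.88, -1.55], [-1.06, -5.56]]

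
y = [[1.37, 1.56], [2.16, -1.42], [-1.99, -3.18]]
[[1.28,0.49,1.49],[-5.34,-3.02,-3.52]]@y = [[-0.15, -3.44],  [-6.83, 7.15]]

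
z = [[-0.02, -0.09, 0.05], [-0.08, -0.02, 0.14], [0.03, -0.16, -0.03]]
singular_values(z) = [0.19, 0.17, 0.0]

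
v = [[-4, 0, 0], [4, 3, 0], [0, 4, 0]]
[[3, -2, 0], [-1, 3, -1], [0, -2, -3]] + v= [[-1, -2, 0], [3, 6, -1], [0, 2, -3]]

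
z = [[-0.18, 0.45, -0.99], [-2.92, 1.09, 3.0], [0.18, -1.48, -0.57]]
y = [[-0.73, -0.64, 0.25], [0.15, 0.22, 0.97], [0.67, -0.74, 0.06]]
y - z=[[-0.55, -1.09, 1.24], [3.07, -0.87, -2.03], [0.49, 0.74, 0.63]]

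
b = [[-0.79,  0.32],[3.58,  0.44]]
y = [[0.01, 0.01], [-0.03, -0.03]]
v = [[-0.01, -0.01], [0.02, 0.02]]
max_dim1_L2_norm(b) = 3.61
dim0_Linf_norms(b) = [3.58, 0.44]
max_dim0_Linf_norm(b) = 3.58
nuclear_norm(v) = 0.03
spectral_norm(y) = 0.04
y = b @ v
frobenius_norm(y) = 0.04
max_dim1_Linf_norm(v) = 0.02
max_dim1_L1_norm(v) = 0.04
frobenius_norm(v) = 0.03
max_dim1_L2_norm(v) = 0.03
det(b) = -1.49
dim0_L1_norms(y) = [0.04, 0.04]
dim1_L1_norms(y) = [0.02, 0.06]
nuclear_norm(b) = 4.09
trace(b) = -0.35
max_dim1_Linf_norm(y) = 0.03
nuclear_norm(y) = 0.04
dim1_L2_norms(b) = [0.85, 3.61]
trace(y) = -0.02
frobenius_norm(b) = 3.71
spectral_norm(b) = 3.68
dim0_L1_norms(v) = [0.03, 0.03]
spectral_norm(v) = 0.03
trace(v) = 0.01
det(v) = 0.00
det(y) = -0.00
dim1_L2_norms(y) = [0.01, 0.04]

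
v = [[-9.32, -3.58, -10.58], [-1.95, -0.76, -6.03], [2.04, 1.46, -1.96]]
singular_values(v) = [15.7, 3.98, 0.39]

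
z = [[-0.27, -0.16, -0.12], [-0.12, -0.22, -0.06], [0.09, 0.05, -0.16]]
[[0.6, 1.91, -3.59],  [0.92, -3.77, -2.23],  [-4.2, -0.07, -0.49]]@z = [[-0.71, -0.70, 0.39], [0.0, 0.57, 0.47], [1.1, 0.66, 0.59]]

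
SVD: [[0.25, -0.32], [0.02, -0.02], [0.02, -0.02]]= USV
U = [[-1.0, 0.1], [-0.07, -0.7], [-0.07, -0.7]]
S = [0.41, 0.0]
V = [[-0.62, 0.79], [-0.79, -0.62]]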